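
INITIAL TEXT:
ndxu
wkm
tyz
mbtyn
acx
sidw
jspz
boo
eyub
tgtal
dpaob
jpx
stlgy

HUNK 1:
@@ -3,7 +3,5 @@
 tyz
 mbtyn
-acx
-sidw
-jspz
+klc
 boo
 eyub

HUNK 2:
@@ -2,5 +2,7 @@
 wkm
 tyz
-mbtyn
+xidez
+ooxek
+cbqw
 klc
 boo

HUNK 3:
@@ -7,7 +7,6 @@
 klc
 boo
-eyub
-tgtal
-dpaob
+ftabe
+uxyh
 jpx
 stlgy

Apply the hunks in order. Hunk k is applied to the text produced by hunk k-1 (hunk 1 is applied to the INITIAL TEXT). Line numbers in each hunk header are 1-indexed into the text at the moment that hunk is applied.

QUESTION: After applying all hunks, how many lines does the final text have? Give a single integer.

Answer: 12

Derivation:
Hunk 1: at line 3 remove [acx,sidw,jspz] add [klc] -> 11 lines: ndxu wkm tyz mbtyn klc boo eyub tgtal dpaob jpx stlgy
Hunk 2: at line 2 remove [mbtyn] add [xidez,ooxek,cbqw] -> 13 lines: ndxu wkm tyz xidez ooxek cbqw klc boo eyub tgtal dpaob jpx stlgy
Hunk 3: at line 7 remove [eyub,tgtal,dpaob] add [ftabe,uxyh] -> 12 lines: ndxu wkm tyz xidez ooxek cbqw klc boo ftabe uxyh jpx stlgy
Final line count: 12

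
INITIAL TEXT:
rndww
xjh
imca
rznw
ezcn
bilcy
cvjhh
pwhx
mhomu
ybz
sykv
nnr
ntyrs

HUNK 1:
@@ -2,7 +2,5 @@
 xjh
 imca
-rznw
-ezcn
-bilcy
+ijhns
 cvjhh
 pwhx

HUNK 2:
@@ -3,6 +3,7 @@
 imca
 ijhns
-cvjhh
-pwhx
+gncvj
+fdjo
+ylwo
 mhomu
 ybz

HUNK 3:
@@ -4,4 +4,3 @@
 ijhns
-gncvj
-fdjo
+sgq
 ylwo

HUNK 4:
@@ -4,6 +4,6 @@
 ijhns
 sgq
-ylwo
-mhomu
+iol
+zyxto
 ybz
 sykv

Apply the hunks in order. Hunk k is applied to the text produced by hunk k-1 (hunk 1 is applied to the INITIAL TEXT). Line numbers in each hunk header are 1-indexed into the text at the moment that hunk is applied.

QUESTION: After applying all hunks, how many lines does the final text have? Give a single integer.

Answer: 11

Derivation:
Hunk 1: at line 2 remove [rznw,ezcn,bilcy] add [ijhns] -> 11 lines: rndww xjh imca ijhns cvjhh pwhx mhomu ybz sykv nnr ntyrs
Hunk 2: at line 3 remove [cvjhh,pwhx] add [gncvj,fdjo,ylwo] -> 12 lines: rndww xjh imca ijhns gncvj fdjo ylwo mhomu ybz sykv nnr ntyrs
Hunk 3: at line 4 remove [gncvj,fdjo] add [sgq] -> 11 lines: rndww xjh imca ijhns sgq ylwo mhomu ybz sykv nnr ntyrs
Hunk 4: at line 4 remove [ylwo,mhomu] add [iol,zyxto] -> 11 lines: rndww xjh imca ijhns sgq iol zyxto ybz sykv nnr ntyrs
Final line count: 11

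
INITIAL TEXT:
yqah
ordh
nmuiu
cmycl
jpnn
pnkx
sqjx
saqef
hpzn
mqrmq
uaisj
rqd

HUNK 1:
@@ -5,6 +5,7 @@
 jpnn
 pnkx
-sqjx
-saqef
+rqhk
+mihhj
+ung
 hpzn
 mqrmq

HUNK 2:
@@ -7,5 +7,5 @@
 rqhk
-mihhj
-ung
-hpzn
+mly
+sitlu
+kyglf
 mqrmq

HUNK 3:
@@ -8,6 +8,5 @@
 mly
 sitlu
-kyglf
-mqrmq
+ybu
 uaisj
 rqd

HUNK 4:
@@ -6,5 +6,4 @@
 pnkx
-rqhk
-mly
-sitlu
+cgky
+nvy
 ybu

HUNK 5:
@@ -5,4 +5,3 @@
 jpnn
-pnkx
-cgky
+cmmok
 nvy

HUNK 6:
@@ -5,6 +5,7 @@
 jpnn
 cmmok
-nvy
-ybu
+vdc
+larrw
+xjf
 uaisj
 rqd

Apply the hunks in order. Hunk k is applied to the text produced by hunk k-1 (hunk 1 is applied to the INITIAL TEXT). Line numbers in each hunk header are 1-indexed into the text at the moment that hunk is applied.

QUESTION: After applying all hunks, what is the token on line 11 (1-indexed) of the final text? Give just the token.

Hunk 1: at line 5 remove [sqjx,saqef] add [rqhk,mihhj,ung] -> 13 lines: yqah ordh nmuiu cmycl jpnn pnkx rqhk mihhj ung hpzn mqrmq uaisj rqd
Hunk 2: at line 7 remove [mihhj,ung,hpzn] add [mly,sitlu,kyglf] -> 13 lines: yqah ordh nmuiu cmycl jpnn pnkx rqhk mly sitlu kyglf mqrmq uaisj rqd
Hunk 3: at line 8 remove [kyglf,mqrmq] add [ybu] -> 12 lines: yqah ordh nmuiu cmycl jpnn pnkx rqhk mly sitlu ybu uaisj rqd
Hunk 4: at line 6 remove [rqhk,mly,sitlu] add [cgky,nvy] -> 11 lines: yqah ordh nmuiu cmycl jpnn pnkx cgky nvy ybu uaisj rqd
Hunk 5: at line 5 remove [pnkx,cgky] add [cmmok] -> 10 lines: yqah ordh nmuiu cmycl jpnn cmmok nvy ybu uaisj rqd
Hunk 6: at line 5 remove [nvy,ybu] add [vdc,larrw,xjf] -> 11 lines: yqah ordh nmuiu cmycl jpnn cmmok vdc larrw xjf uaisj rqd
Final line 11: rqd

Answer: rqd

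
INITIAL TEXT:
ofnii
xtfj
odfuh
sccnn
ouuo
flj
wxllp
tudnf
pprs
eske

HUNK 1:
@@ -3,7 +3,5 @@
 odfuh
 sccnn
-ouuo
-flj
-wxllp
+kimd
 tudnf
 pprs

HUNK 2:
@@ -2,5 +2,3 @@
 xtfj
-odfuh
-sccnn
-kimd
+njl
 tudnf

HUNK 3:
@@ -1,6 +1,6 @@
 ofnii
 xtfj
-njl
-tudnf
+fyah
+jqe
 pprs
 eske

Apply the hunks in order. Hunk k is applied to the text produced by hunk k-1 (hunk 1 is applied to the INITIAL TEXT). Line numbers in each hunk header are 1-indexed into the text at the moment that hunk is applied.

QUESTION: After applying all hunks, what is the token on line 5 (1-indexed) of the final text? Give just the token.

Hunk 1: at line 3 remove [ouuo,flj,wxllp] add [kimd] -> 8 lines: ofnii xtfj odfuh sccnn kimd tudnf pprs eske
Hunk 2: at line 2 remove [odfuh,sccnn,kimd] add [njl] -> 6 lines: ofnii xtfj njl tudnf pprs eske
Hunk 3: at line 1 remove [njl,tudnf] add [fyah,jqe] -> 6 lines: ofnii xtfj fyah jqe pprs eske
Final line 5: pprs

Answer: pprs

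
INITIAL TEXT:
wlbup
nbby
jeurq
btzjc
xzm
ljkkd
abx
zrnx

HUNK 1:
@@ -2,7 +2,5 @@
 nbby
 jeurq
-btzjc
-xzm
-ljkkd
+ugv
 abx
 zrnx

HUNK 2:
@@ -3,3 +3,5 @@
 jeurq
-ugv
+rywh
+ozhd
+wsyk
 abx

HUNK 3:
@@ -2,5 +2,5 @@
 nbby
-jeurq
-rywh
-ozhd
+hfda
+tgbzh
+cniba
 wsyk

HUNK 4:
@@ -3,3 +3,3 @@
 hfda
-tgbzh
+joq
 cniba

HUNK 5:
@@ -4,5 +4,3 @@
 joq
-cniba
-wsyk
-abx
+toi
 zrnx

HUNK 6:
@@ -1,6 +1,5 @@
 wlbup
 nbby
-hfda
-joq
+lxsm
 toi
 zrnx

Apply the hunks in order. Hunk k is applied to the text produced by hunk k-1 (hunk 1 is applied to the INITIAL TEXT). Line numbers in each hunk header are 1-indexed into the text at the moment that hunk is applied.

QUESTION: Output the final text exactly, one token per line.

Hunk 1: at line 2 remove [btzjc,xzm,ljkkd] add [ugv] -> 6 lines: wlbup nbby jeurq ugv abx zrnx
Hunk 2: at line 3 remove [ugv] add [rywh,ozhd,wsyk] -> 8 lines: wlbup nbby jeurq rywh ozhd wsyk abx zrnx
Hunk 3: at line 2 remove [jeurq,rywh,ozhd] add [hfda,tgbzh,cniba] -> 8 lines: wlbup nbby hfda tgbzh cniba wsyk abx zrnx
Hunk 4: at line 3 remove [tgbzh] add [joq] -> 8 lines: wlbup nbby hfda joq cniba wsyk abx zrnx
Hunk 5: at line 4 remove [cniba,wsyk,abx] add [toi] -> 6 lines: wlbup nbby hfda joq toi zrnx
Hunk 6: at line 1 remove [hfda,joq] add [lxsm] -> 5 lines: wlbup nbby lxsm toi zrnx

Answer: wlbup
nbby
lxsm
toi
zrnx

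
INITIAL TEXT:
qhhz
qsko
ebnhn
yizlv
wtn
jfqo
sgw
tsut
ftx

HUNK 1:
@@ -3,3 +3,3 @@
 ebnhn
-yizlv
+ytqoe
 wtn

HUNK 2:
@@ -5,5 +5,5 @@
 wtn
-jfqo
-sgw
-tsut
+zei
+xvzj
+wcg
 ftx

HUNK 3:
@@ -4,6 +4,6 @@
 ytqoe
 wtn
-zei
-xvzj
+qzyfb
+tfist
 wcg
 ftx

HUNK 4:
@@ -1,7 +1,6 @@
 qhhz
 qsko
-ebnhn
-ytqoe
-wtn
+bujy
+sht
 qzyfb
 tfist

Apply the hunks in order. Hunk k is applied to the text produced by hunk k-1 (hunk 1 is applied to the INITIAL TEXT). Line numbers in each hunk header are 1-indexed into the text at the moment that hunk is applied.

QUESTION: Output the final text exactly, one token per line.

Answer: qhhz
qsko
bujy
sht
qzyfb
tfist
wcg
ftx

Derivation:
Hunk 1: at line 3 remove [yizlv] add [ytqoe] -> 9 lines: qhhz qsko ebnhn ytqoe wtn jfqo sgw tsut ftx
Hunk 2: at line 5 remove [jfqo,sgw,tsut] add [zei,xvzj,wcg] -> 9 lines: qhhz qsko ebnhn ytqoe wtn zei xvzj wcg ftx
Hunk 3: at line 4 remove [zei,xvzj] add [qzyfb,tfist] -> 9 lines: qhhz qsko ebnhn ytqoe wtn qzyfb tfist wcg ftx
Hunk 4: at line 1 remove [ebnhn,ytqoe,wtn] add [bujy,sht] -> 8 lines: qhhz qsko bujy sht qzyfb tfist wcg ftx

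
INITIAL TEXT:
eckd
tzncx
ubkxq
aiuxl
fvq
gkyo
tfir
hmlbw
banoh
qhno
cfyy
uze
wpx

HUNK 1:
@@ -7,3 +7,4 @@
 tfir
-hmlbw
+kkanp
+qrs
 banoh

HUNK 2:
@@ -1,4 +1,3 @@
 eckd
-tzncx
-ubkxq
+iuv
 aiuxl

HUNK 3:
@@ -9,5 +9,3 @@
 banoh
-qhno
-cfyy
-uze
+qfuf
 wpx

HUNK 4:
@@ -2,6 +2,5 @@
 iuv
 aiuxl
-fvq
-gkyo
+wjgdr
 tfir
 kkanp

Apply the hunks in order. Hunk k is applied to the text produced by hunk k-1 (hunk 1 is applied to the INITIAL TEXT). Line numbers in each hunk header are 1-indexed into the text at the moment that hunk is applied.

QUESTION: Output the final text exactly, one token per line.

Answer: eckd
iuv
aiuxl
wjgdr
tfir
kkanp
qrs
banoh
qfuf
wpx

Derivation:
Hunk 1: at line 7 remove [hmlbw] add [kkanp,qrs] -> 14 lines: eckd tzncx ubkxq aiuxl fvq gkyo tfir kkanp qrs banoh qhno cfyy uze wpx
Hunk 2: at line 1 remove [tzncx,ubkxq] add [iuv] -> 13 lines: eckd iuv aiuxl fvq gkyo tfir kkanp qrs banoh qhno cfyy uze wpx
Hunk 3: at line 9 remove [qhno,cfyy,uze] add [qfuf] -> 11 lines: eckd iuv aiuxl fvq gkyo tfir kkanp qrs banoh qfuf wpx
Hunk 4: at line 2 remove [fvq,gkyo] add [wjgdr] -> 10 lines: eckd iuv aiuxl wjgdr tfir kkanp qrs banoh qfuf wpx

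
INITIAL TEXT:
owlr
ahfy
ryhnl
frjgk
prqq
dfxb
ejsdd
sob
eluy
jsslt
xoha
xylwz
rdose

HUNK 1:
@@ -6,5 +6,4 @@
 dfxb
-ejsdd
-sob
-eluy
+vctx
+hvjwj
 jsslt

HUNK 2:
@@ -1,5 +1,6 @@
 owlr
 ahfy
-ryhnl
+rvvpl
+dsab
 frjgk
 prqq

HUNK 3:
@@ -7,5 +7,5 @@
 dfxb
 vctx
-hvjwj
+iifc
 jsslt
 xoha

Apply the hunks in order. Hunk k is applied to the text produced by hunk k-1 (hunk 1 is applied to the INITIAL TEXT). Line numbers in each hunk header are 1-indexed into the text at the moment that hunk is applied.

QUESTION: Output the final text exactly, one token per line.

Answer: owlr
ahfy
rvvpl
dsab
frjgk
prqq
dfxb
vctx
iifc
jsslt
xoha
xylwz
rdose

Derivation:
Hunk 1: at line 6 remove [ejsdd,sob,eluy] add [vctx,hvjwj] -> 12 lines: owlr ahfy ryhnl frjgk prqq dfxb vctx hvjwj jsslt xoha xylwz rdose
Hunk 2: at line 1 remove [ryhnl] add [rvvpl,dsab] -> 13 lines: owlr ahfy rvvpl dsab frjgk prqq dfxb vctx hvjwj jsslt xoha xylwz rdose
Hunk 3: at line 7 remove [hvjwj] add [iifc] -> 13 lines: owlr ahfy rvvpl dsab frjgk prqq dfxb vctx iifc jsslt xoha xylwz rdose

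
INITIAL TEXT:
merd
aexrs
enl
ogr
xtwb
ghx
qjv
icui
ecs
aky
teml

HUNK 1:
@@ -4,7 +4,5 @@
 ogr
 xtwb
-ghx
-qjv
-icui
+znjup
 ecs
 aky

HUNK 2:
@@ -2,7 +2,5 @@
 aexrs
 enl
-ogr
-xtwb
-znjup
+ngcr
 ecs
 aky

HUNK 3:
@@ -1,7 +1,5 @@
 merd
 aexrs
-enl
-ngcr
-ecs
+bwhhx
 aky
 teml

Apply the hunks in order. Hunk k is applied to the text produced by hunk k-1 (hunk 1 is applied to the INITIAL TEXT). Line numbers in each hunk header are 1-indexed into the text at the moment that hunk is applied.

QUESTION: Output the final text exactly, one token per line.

Answer: merd
aexrs
bwhhx
aky
teml

Derivation:
Hunk 1: at line 4 remove [ghx,qjv,icui] add [znjup] -> 9 lines: merd aexrs enl ogr xtwb znjup ecs aky teml
Hunk 2: at line 2 remove [ogr,xtwb,znjup] add [ngcr] -> 7 lines: merd aexrs enl ngcr ecs aky teml
Hunk 3: at line 1 remove [enl,ngcr,ecs] add [bwhhx] -> 5 lines: merd aexrs bwhhx aky teml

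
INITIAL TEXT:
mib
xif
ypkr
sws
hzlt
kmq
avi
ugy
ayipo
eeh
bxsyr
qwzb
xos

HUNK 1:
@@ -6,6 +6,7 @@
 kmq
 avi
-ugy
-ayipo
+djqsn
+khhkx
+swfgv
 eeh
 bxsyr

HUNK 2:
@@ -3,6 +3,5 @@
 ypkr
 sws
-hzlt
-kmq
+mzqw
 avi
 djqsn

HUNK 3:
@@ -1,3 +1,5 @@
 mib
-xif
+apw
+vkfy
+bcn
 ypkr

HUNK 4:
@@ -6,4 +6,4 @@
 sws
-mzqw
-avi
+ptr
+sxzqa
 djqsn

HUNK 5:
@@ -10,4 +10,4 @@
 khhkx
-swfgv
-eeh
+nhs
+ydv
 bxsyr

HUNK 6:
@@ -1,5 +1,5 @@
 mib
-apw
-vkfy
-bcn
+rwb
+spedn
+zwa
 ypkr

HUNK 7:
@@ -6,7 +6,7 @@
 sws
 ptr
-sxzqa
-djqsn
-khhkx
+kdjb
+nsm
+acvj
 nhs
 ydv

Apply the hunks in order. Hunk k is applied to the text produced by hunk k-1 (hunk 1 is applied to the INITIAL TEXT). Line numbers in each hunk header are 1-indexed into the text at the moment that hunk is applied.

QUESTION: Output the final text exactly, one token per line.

Answer: mib
rwb
spedn
zwa
ypkr
sws
ptr
kdjb
nsm
acvj
nhs
ydv
bxsyr
qwzb
xos

Derivation:
Hunk 1: at line 6 remove [ugy,ayipo] add [djqsn,khhkx,swfgv] -> 14 lines: mib xif ypkr sws hzlt kmq avi djqsn khhkx swfgv eeh bxsyr qwzb xos
Hunk 2: at line 3 remove [hzlt,kmq] add [mzqw] -> 13 lines: mib xif ypkr sws mzqw avi djqsn khhkx swfgv eeh bxsyr qwzb xos
Hunk 3: at line 1 remove [xif] add [apw,vkfy,bcn] -> 15 lines: mib apw vkfy bcn ypkr sws mzqw avi djqsn khhkx swfgv eeh bxsyr qwzb xos
Hunk 4: at line 6 remove [mzqw,avi] add [ptr,sxzqa] -> 15 lines: mib apw vkfy bcn ypkr sws ptr sxzqa djqsn khhkx swfgv eeh bxsyr qwzb xos
Hunk 5: at line 10 remove [swfgv,eeh] add [nhs,ydv] -> 15 lines: mib apw vkfy bcn ypkr sws ptr sxzqa djqsn khhkx nhs ydv bxsyr qwzb xos
Hunk 6: at line 1 remove [apw,vkfy,bcn] add [rwb,spedn,zwa] -> 15 lines: mib rwb spedn zwa ypkr sws ptr sxzqa djqsn khhkx nhs ydv bxsyr qwzb xos
Hunk 7: at line 6 remove [sxzqa,djqsn,khhkx] add [kdjb,nsm,acvj] -> 15 lines: mib rwb spedn zwa ypkr sws ptr kdjb nsm acvj nhs ydv bxsyr qwzb xos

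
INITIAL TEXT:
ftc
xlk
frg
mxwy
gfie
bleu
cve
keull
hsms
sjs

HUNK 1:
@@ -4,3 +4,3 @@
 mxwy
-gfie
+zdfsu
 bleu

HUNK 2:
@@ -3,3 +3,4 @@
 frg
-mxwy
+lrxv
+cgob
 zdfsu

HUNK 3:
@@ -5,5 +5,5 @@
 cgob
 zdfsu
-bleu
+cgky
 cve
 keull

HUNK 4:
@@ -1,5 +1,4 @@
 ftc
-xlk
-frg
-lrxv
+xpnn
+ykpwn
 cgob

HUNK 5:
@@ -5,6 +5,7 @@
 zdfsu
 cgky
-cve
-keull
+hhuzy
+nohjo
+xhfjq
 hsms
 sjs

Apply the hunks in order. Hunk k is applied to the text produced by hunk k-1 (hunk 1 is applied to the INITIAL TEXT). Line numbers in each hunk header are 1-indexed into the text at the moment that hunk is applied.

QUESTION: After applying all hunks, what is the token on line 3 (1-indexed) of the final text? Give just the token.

Hunk 1: at line 4 remove [gfie] add [zdfsu] -> 10 lines: ftc xlk frg mxwy zdfsu bleu cve keull hsms sjs
Hunk 2: at line 3 remove [mxwy] add [lrxv,cgob] -> 11 lines: ftc xlk frg lrxv cgob zdfsu bleu cve keull hsms sjs
Hunk 3: at line 5 remove [bleu] add [cgky] -> 11 lines: ftc xlk frg lrxv cgob zdfsu cgky cve keull hsms sjs
Hunk 4: at line 1 remove [xlk,frg,lrxv] add [xpnn,ykpwn] -> 10 lines: ftc xpnn ykpwn cgob zdfsu cgky cve keull hsms sjs
Hunk 5: at line 5 remove [cve,keull] add [hhuzy,nohjo,xhfjq] -> 11 lines: ftc xpnn ykpwn cgob zdfsu cgky hhuzy nohjo xhfjq hsms sjs
Final line 3: ykpwn

Answer: ykpwn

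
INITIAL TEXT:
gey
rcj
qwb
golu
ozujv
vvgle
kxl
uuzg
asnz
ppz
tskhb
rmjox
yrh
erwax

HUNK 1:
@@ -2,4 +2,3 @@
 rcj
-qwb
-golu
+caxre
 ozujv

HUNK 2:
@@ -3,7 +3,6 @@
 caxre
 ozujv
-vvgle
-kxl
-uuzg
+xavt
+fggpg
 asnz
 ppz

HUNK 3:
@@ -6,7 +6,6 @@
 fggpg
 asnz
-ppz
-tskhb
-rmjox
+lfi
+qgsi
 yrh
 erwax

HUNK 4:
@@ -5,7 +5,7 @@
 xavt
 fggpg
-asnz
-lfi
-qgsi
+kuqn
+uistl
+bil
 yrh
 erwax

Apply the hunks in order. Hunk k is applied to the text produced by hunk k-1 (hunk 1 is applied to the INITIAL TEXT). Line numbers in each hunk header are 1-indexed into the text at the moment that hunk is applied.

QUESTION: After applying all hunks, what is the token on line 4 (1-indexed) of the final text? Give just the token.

Answer: ozujv

Derivation:
Hunk 1: at line 2 remove [qwb,golu] add [caxre] -> 13 lines: gey rcj caxre ozujv vvgle kxl uuzg asnz ppz tskhb rmjox yrh erwax
Hunk 2: at line 3 remove [vvgle,kxl,uuzg] add [xavt,fggpg] -> 12 lines: gey rcj caxre ozujv xavt fggpg asnz ppz tskhb rmjox yrh erwax
Hunk 3: at line 6 remove [ppz,tskhb,rmjox] add [lfi,qgsi] -> 11 lines: gey rcj caxre ozujv xavt fggpg asnz lfi qgsi yrh erwax
Hunk 4: at line 5 remove [asnz,lfi,qgsi] add [kuqn,uistl,bil] -> 11 lines: gey rcj caxre ozujv xavt fggpg kuqn uistl bil yrh erwax
Final line 4: ozujv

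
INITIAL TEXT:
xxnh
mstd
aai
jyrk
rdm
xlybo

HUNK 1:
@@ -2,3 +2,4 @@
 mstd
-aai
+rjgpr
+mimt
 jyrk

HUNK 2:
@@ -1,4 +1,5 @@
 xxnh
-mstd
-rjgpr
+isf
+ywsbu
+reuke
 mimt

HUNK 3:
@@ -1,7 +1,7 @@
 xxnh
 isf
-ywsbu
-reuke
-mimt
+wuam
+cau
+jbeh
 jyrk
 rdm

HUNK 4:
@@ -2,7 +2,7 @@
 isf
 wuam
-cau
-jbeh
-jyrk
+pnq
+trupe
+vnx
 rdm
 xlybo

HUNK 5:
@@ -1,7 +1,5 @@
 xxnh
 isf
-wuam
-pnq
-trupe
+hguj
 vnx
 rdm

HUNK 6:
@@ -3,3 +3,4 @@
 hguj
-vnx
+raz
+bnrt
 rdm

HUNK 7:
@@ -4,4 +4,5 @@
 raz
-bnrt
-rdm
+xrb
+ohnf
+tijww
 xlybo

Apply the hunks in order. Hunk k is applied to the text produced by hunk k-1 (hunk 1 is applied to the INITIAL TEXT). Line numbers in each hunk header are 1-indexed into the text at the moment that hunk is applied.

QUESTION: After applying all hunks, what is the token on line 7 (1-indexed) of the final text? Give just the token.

Answer: tijww

Derivation:
Hunk 1: at line 2 remove [aai] add [rjgpr,mimt] -> 7 lines: xxnh mstd rjgpr mimt jyrk rdm xlybo
Hunk 2: at line 1 remove [mstd,rjgpr] add [isf,ywsbu,reuke] -> 8 lines: xxnh isf ywsbu reuke mimt jyrk rdm xlybo
Hunk 3: at line 1 remove [ywsbu,reuke,mimt] add [wuam,cau,jbeh] -> 8 lines: xxnh isf wuam cau jbeh jyrk rdm xlybo
Hunk 4: at line 2 remove [cau,jbeh,jyrk] add [pnq,trupe,vnx] -> 8 lines: xxnh isf wuam pnq trupe vnx rdm xlybo
Hunk 5: at line 1 remove [wuam,pnq,trupe] add [hguj] -> 6 lines: xxnh isf hguj vnx rdm xlybo
Hunk 6: at line 3 remove [vnx] add [raz,bnrt] -> 7 lines: xxnh isf hguj raz bnrt rdm xlybo
Hunk 7: at line 4 remove [bnrt,rdm] add [xrb,ohnf,tijww] -> 8 lines: xxnh isf hguj raz xrb ohnf tijww xlybo
Final line 7: tijww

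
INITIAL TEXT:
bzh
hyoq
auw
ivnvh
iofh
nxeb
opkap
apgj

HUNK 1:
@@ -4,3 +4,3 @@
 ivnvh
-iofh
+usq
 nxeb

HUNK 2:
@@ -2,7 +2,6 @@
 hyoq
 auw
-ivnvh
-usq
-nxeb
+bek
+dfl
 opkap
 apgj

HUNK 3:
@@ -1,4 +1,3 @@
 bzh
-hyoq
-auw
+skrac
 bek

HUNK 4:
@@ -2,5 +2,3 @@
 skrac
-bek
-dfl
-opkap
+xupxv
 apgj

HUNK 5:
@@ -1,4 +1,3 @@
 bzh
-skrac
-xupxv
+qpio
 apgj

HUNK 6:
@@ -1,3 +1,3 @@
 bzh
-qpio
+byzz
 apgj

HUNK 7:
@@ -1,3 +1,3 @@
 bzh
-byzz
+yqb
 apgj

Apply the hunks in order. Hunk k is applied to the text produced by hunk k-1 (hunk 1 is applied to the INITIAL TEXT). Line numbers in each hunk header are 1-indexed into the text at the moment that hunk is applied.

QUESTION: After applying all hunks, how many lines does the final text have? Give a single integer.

Hunk 1: at line 4 remove [iofh] add [usq] -> 8 lines: bzh hyoq auw ivnvh usq nxeb opkap apgj
Hunk 2: at line 2 remove [ivnvh,usq,nxeb] add [bek,dfl] -> 7 lines: bzh hyoq auw bek dfl opkap apgj
Hunk 3: at line 1 remove [hyoq,auw] add [skrac] -> 6 lines: bzh skrac bek dfl opkap apgj
Hunk 4: at line 2 remove [bek,dfl,opkap] add [xupxv] -> 4 lines: bzh skrac xupxv apgj
Hunk 5: at line 1 remove [skrac,xupxv] add [qpio] -> 3 lines: bzh qpio apgj
Hunk 6: at line 1 remove [qpio] add [byzz] -> 3 lines: bzh byzz apgj
Hunk 7: at line 1 remove [byzz] add [yqb] -> 3 lines: bzh yqb apgj
Final line count: 3

Answer: 3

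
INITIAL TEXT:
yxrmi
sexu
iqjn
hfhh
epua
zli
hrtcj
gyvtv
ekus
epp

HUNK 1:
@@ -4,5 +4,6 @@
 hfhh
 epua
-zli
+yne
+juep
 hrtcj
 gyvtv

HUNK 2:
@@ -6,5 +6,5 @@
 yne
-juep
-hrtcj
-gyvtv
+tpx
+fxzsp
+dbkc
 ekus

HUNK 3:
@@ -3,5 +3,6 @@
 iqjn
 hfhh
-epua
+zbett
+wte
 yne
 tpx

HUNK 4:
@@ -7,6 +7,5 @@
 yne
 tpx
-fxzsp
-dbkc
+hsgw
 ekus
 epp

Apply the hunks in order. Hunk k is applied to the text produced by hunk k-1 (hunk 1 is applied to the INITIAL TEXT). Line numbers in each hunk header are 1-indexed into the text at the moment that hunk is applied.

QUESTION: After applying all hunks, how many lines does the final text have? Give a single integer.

Hunk 1: at line 4 remove [zli] add [yne,juep] -> 11 lines: yxrmi sexu iqjn hfhh epua yne juep hrtcj gyvtv ekus epp
Hunk 2: at line 6 remove [juep,hrtcj,gyvtv] add [tpx,fxzsp,dbkc] -> 11 lines: yxrmi sexu iqjn hfhh epua yne tpx fxzsp dbkc ekus epp
Hunk 3: at line 3 remove [epua] add [zbett,wte] -> 12 lines: yxrmi sexu iqjn hfhh zbett wte yne tpx fxzsp dbkc ekus epp
Hunk 4: at line 7 remove [fxzsp,dbkc] add [hsgw] -> 11 lines: yxrmi sexu iqjn hfhh zbett wte yne tpx hsgw ekus epp
Final line count: 11

Answer: 11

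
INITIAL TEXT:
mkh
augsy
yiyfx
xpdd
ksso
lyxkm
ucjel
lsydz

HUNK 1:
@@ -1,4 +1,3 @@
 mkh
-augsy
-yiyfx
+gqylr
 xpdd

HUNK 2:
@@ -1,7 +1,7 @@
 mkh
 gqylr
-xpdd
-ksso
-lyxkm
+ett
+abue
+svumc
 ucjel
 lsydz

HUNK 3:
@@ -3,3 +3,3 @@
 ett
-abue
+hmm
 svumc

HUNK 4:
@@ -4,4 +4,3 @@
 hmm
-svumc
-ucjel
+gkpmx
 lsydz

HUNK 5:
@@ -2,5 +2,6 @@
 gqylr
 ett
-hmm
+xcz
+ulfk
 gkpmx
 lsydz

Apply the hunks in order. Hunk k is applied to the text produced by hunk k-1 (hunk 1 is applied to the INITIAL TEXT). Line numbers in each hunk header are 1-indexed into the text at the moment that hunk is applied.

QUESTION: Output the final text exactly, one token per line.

Hunk 1: at line 1 remove [augsy,yiyfx] add [gqylr] -> 7 lines: mkh gqylr xpdd ksso lyxkm ucjel lsydz
Hunk 2: at line 1 remove [xpdd,ksso,lyxkm] add [ett,abue,svumc] -> 7 lines: mkh gqylr ett abue svumc ucjel lsydz
Hunk 3: at line 3 remove [abue] add [hmm] -> 7 lines: mkh gqylr ett hmm svumc ucjel lsydz
Hunk 4: at line 4 remove [svumc,ucjel] add [gkpmx] -> 6 lines: mkh gqylr ett hmm gkpmx lsydz
Hunk 5: at line 2 remove [hmm] add [xcz,ulfk] -> 7 lines: mkh gqylr ett xcz ulfk gkpmx lsydz

Answer: mkh
gqylr
ett
xcz
ulfk
gkpmx
lsydz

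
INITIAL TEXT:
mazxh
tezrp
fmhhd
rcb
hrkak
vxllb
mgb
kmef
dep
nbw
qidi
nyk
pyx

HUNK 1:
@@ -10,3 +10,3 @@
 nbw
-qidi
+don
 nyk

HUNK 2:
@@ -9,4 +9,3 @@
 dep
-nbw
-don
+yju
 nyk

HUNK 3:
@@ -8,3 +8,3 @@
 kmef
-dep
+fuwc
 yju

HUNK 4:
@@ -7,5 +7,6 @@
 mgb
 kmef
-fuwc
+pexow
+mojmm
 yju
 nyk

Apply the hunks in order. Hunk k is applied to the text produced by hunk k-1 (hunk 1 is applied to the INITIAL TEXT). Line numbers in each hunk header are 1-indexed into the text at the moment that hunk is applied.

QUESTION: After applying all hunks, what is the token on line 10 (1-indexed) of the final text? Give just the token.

Hunk 1: at line 10 remove [qidi] add [don] -> 13 lines: mazxh tezrp fmhhd rcb hrkak vxllb mgb kmef dep nbw don nyk pyx
Hunk 2: at line 9 remove [nbw,don] add [yju] -> 12 lines: mazxh tezrp fmhhd rcb hrkak vxllb mgb kmef dep yju nyk pyx
Hunk 3: at line 8 remove [dep] add [fuwc] -> 12 lines: mazxh tezrp fmhhd rcb hrkak vxllb mgb kmef fuwc yju nyk pyx
Hunk 4: at line 7 remove [fuwc] add [pexow,mojmm] -> 13 lines: mazxh tezrp fmhhd rcb hrkak vxllb mgb kmef pexow mojmm yju nyk pyx
Final line 10: mojmm

Answer: mojmm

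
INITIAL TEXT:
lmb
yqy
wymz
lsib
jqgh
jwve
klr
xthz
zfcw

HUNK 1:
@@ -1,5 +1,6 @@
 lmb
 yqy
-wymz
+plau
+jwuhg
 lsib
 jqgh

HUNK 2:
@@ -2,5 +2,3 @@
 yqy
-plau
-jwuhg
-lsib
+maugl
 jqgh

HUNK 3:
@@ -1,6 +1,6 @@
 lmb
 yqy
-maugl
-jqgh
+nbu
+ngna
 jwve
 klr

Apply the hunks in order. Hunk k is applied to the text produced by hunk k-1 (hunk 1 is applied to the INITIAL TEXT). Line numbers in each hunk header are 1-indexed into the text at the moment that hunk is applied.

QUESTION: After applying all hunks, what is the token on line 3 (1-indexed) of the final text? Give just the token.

Hunk 1: at line 1 remove [wymz] add [plau,jwuhg] -> 10 lines: lmb yqy plau jwuhg lsib jqgh jwve klr xthz zfcw
Hunk 2: at line 2 remove [plau,jwuhg,lsib] add [maugl] -> 8 lines: lmb yqy maugl jqgh jwve klr xthz zfcw
Hunk 3: at line 1 remove [maugl,jqgh] add [nbu,ngna] -> 8 lines: lmb yqy nbu ngna jwve klr xthz zfcw
Final line 3: nbu

Answer: nbu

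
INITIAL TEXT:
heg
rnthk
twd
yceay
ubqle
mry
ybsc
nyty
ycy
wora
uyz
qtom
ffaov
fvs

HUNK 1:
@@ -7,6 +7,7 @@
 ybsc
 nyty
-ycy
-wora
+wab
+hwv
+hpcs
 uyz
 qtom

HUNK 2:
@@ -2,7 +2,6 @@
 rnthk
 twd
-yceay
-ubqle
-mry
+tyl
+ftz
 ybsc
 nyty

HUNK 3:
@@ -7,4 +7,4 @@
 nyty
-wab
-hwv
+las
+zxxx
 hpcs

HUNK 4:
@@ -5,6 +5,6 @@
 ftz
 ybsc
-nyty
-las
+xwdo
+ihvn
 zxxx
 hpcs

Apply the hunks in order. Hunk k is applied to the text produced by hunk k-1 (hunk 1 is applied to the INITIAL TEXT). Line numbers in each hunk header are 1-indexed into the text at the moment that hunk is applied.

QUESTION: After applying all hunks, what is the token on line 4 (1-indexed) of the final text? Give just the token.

Answer: tyl

Derivation:
Hunk 1: at line 7 remove [ycy,wora] add [wab,hwv,hpcs] -> 15 lines: heg rnthk twd yceay ubqle mry ybsc nyty wab hwv hpcs uyz qtom ffaov fvs
Hunk 2: at line 2 remove [yceay,ubqle,mry] add [tyl,ftz] -> 14 lines: heg rnthk twd tyl ftz ybsc nyty wab hwv hpcs uyz qtom ffaov fvs
Hunk 3: at line 7 remove [wab,hwv] add [las,zxxx] -> 14 lines: heg rnthk twd tyl ftz ybsc nyty las zxxx hpcs uyz qtom ffaov fvs
Hunk 4: at line 5 remove [nyty,las] add [xwdo,ihvn] -> 14 lines: heg rnthk twd tyl ftz ybsc xwdo ihvn zxxx hpcs uyz qtom ffaov fvs
Final line 4: tyl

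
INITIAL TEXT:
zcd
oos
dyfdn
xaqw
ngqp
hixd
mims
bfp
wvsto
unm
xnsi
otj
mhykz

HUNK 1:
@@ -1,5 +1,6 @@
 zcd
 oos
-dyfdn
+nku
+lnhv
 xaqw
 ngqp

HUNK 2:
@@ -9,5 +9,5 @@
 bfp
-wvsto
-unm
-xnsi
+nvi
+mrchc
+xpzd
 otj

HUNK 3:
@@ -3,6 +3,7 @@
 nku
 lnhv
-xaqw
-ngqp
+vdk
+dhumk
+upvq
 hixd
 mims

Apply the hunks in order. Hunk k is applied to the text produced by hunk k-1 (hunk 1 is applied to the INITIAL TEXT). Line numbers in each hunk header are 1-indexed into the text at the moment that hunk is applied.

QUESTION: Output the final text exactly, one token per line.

Hunk 1: at line 1 remove [dyfdn] add [nku,lnhv] -> 14 lines: zcd oos nku lnhv xaqw ngqp hixd mims bfp wvsto unm xnsi otj mhykz
Hunk 2: at line 9 remove [wvsto,unm,xnsi] add [nvi,mrchc,xpzd] -> 14 lines: zcd oos nku lnhv xaqw ngqp hixd mims bfp nvi mrchc xpzd otj mhykz
Hunk 3: at line 3 remove [xaqw,ngqp] add [vdk,dhumk,upvq] -> 15 lines: zcd oos nku lnhv vdk dhumk upvq hixd mims bfp nvi mrchc xpzd otj mhykz

Answer: zcd
oos
nku
lnhv
vdk
dhumk
upvq
hixd
mims
bfp
nvi
mrchc
xpzd
otj
mhykz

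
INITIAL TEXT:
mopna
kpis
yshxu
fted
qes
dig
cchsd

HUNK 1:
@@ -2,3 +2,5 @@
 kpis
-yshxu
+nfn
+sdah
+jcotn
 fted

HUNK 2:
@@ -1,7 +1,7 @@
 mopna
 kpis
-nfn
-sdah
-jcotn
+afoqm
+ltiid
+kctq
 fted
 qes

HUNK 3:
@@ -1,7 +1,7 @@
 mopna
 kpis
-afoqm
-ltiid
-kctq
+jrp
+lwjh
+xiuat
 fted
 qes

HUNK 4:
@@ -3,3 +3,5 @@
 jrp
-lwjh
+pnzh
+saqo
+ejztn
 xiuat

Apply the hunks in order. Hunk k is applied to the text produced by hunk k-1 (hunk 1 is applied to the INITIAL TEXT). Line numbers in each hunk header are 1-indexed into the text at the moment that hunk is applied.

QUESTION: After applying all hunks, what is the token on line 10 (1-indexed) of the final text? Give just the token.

Answer: dig

Derivation:
Hunk 1: at line 2 remove [yshxu] add [nfn,sdah,jcotn] -> 9 lines: mopna kpis nfn sdah jcotn fted qes dig cchsd
Hunk 2: at line 1 remove [nfn,sdah,jcotn] add [afoqm,ltiid,kctq] -> 9 lines: mopna kpis afoqm ltiid kctq fted qes dig cchsd
Hunk 3: at line 1 remove [afoqm,ltiid,kctq] add [jrp,lwjh,xiuat] -> 9 lines: mopna kpis jrp lwjh xiuat fted qes dig cchsd
Hunk 4: at line 3 remove [lwjh] add [pnzh,saqo,ejztn] -> 11 lines: mopna kpis jrp pnzh saqo ejztn xiuat fted qes dig cchsd
Final line 10: dig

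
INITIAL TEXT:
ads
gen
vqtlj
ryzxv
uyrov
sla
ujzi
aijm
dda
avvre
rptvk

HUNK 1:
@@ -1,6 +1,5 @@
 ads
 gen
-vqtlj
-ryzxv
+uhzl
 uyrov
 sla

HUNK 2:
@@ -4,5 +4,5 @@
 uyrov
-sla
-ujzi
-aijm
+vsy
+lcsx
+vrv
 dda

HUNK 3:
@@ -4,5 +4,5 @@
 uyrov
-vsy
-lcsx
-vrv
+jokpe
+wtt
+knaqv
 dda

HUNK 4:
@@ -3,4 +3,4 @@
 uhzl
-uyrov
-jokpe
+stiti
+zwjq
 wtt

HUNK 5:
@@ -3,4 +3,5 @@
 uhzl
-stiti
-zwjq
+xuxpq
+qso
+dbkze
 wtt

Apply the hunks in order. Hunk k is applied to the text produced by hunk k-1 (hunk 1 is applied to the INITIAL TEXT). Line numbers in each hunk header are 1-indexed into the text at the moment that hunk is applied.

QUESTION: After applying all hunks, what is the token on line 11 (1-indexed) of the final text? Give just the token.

Answer: rptvk

Derivation:
Hunk 1: at line 1 remove [vqtlj,ryzxv] add [uhzl] -> 10 lines: ads gen uhzl uyrov sla ujzi aijm dda avvre rptvk
Hunk 2: at line 4 remove [sla,ujzi,aijm] add [vsy,lcsx,vrv] -> 10 lines: ads gen uhzl uyrov vsy lcsx vrv dda avvre rptvk
Hunk 3: at line 4 remove [vsy,lcsx,vrv] add [jokpe,wtt,knaqv] -> 10 lines: ads gen uhzl uyrov jokpe wtt knaqv dda avvre rptvk
Hunk 4: at line 3 remove [uyrov,jokpe] add [stiti,zwjq] -> 10 lines: ads gen uhzl stiti zwjq wtt knaqv dda avvre rptvk
Hunk 5: at line 3 remove [stiti,zwjq] add [xuxpq,qso,dbkze] -> 11 lines: ads gen uhzl xuxpq qso dbkze wtt knaqv dda avvre rptvk
Final line 11: rptvk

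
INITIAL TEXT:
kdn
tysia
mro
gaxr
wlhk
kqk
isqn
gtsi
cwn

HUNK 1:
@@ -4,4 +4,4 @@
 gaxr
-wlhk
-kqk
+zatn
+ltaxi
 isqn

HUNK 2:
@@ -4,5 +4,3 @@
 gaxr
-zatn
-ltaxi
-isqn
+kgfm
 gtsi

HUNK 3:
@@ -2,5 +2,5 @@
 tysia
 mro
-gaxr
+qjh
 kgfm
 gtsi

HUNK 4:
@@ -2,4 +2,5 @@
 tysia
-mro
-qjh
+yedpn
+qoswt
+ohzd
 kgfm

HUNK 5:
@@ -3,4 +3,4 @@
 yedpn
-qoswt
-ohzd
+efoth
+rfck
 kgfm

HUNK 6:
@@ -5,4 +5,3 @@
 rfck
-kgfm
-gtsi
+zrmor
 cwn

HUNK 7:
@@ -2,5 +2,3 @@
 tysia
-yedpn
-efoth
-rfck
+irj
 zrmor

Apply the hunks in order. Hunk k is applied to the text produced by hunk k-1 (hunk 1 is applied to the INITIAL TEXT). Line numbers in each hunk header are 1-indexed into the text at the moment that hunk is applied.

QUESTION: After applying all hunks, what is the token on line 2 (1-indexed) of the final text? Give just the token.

Hunk 1: at line 4 remove [wlhk,kqk] add [zatn,ltaxi] -> 9 lines: kdn tysia mro gaxr zatn ltaxi isqn gtsi cwn
Hunk 2: at line 4 remove [zatn,ltaxi,isqn] add [kgfm] -> 7 lines: kdn tysia mro gaxr kgfm gtsi cwn
Hunk 3: at line 2 remove [gaxr] add [qjh] -> 7 lines: kdn tysia mro qjh kgfm gtsi cwn
Hunk 4: at line 2 remove [mro,qjh] add [yedpn,qoswt,ohzd] -> 8 lines: kdn tysia yedpn qoswt ohzd kgfm gtsi cwn
Hunk 5: at line 3 remove [qoswt,ohzd] add [efoth,rfck] -> 8 lines: kdn tysia yedpn efoth rfck kgfm gtsi cwn
Hunk 6: at line 5 remove [kgfm,gtsi] add [zrmor] -> 7 lines: kdn tysia yedpn efoth rfck zrmor cwn
Hunk 7: at line 2 remove [yedpn,efoth,rfck] add [irj] -> 5 lines: kdn tysia irj zrmor cwn
Final line 2: tysia

Answer: tysia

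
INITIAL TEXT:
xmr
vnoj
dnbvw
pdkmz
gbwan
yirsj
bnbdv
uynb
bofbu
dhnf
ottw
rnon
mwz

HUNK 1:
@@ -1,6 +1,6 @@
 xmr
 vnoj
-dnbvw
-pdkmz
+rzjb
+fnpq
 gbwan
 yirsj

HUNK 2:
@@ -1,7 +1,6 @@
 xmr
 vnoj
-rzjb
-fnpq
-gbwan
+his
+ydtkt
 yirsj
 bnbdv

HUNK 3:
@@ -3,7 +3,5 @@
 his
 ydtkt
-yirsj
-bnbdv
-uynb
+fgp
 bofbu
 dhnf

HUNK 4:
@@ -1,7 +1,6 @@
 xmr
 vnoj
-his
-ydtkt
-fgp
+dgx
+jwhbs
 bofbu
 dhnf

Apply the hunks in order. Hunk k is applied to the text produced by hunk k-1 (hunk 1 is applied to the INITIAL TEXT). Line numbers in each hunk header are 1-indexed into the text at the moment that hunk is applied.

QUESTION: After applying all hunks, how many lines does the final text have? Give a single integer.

Answer: 9

Derivation:
Hunk 1: at line 1 remove [dnbvw,pdkmz] add [rzjb,fnpq] -> 13 lines: xmr vnoj rzjb fnpq gbwan yirsj bnbdv uynb bofbu dhnf ottw rnon mwz
Hunk 2: at line 1 remove [rzjb,fnpq,gbwan] add [his,ydtkt] -> 12 lines: xmr vnoj his ydtkt yirsj bnbdv uynb bofbu dhnf ottw rnon mwz
Hunk 3: at line 3 remove [yirsj,bnbdv,uynb] add [fgp] -> 10 lines: xmr vnoj his ydtkt fgp bofbu dhnf ottw rnon mwz
Hunk 4: at line 1 remove [his,ydtkt,fgp] add [dgx,jwhbs] -> 9 lines: xmr vnoj dgx jwhbs bofbu dhnf ottw rnon mwz
Final line count: 9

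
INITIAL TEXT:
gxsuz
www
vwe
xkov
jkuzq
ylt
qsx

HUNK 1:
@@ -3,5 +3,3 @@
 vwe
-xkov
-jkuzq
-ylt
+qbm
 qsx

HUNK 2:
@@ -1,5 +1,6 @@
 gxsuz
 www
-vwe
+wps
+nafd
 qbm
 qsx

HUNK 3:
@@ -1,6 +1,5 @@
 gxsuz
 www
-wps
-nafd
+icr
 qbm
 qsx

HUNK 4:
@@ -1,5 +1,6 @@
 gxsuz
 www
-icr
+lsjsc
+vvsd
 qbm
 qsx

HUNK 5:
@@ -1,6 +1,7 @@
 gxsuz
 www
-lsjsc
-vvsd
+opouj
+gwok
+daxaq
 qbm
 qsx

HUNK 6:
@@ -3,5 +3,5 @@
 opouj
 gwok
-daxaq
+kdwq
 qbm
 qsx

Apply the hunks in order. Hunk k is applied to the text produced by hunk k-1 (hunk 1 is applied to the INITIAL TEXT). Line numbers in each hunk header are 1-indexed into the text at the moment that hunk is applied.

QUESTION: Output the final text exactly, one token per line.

Answer: gxsuz
www
opouj
gwok
kdwq
qbm
qsx

Derivation:
Hunk 1: at line 3 remove [xkov,jkuzq,ylt] add [qbm] -> 5 lines: gxsuz www vwe qbm qsx
Hunk 2: at line 1 remove [vwe] add [wps,nafd] -> 6 lines: gxsuz www wps nafd qbm qsx
Hunk 3: at line 1 remove [wps,nafd] add [icr] -> 5 lines: gxsuz www icr qbm qsx
Hunk 4: at line 1 remove [icr] add [lsjsc,vvsd] -> 6 lines: gxsuz www lsjsc vvsd qbm qsx
Hunk 5: at line 1 remove [lsjsc,vvsd] add [opouj,gwok,daxaq] -> 7 lines: gxsuz www opouj gwok daxaq qbm qsx
Hunk 6: at line 3 remove [daxaq] add [kdwq] -> 7 lines: gxsuz www opouj gwok kdwq qbm qsx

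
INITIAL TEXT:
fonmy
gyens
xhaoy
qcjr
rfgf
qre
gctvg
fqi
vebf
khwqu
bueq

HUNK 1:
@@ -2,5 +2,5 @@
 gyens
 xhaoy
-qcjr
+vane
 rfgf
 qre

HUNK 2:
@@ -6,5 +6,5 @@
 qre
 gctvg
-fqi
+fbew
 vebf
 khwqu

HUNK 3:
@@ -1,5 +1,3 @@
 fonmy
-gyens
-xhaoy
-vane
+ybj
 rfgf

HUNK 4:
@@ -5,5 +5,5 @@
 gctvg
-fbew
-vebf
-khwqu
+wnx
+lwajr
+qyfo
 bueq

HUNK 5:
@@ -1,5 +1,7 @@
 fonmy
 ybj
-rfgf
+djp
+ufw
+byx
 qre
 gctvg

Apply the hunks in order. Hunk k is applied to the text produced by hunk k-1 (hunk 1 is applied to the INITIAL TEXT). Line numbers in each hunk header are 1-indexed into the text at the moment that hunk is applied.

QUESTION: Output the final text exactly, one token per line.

Hunk 1: at line 2 remove [qcjr] add [vane] -> 11 lines: fonmy gyens xhaoy vane rfgf qre gctvg fqi vebf khwqu bueq
Hunk 2: at line 6 remove [fqi] add [fbew] -> 11 lines: fonmy gyens xhaoy vane rfgf qre gctvg fbew vebf khwqu bueq
Hunk 3: at line 1 remove [gyens,xhaoy,vane] add [ybj] -> 9 lines: fonmy ybj rfgf qre gctvg fbew vebf khwqu bueq
Hunk 4: at line 5 remove [fbew,vebf,khwqu] add [wnx,lwajr,qyfo] -> 9 lines: fonmy ybj rfgf qre gctvg wnx lwajr qyfo bueq
Hunk 5: at line 1 remove [rfgf] add [djp,ufw,byx] -> 11 lines: fonmy ybj djp ufw byx qre gctvg wnx lwajr qyfo bueq

Answer: fonmy
ybj
djp
ufw
byx
qre
gctvg
wnx
lwajr
qyfo
bueq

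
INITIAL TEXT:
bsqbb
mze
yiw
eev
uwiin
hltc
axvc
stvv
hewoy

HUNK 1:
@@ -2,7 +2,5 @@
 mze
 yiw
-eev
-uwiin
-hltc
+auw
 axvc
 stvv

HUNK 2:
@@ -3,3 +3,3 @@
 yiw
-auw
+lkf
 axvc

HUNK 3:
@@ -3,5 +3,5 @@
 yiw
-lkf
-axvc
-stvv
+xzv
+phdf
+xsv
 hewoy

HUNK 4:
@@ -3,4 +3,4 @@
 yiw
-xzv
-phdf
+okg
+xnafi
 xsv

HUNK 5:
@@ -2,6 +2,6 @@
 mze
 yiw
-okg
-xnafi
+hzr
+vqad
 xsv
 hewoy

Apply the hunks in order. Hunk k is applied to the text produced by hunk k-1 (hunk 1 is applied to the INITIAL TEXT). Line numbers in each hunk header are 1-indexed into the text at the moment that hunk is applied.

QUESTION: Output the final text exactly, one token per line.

Answer: bsqbb
mze
yiw
hzr
vqad
xsv
hewoy

Derivation:
Hunk 1: at line 2 remove [eev,uwiin,hltc] add [auw] -> 7 lines: bsqbb mze yiw auw axvc stvv hewoy
Hunk 2: at line 3 remove [auw] add [lkf] -> 7 lines: bsqbb mze yiw lkf axvc stvv hewoy
Hunk 3: at line 3 remove [lkf,axvc,stvv] add [xzv,phdf,xsv] -> 7 lines: bsqbb mze yiw xzv phdf xsv hewoy
Hunk 4: at line 3 remove [xzv,phdf] add [okg,xnafi] -> 7 lines: bsqbb mze yiw okg xnafi xsv hewoy
Hunk 5: at line 2 remove [okg,xnafi] add [hzr,vqad] -> 7 lines: bsqbb mze yiw hzr vqad xsv hewoy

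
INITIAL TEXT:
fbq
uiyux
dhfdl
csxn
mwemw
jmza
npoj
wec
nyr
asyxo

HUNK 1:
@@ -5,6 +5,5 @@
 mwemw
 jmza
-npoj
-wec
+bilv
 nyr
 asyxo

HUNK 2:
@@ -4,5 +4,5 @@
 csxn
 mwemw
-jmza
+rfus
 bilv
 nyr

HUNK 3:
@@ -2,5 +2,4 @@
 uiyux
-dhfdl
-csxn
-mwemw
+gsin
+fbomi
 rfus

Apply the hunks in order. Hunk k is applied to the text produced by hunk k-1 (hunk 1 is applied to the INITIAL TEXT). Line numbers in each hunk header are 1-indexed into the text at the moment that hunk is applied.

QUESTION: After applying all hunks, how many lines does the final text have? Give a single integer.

Answer: 8

Derivation:
Hunk 1: at line 5 remove [npoj,wec] add [bilv] -> 9 lines: fbq uiyux dhfdl csxn mwemw jmza bilv nyr asyxo
Hunk 2: at line 4 remove [jmza] add [rfus] -> 9 lines: fbq uiyux dhfdl csxn mwemw rfus bilv nyr asyxo
Hunk 3: at line 2 remove [dhfdl,csxn,mwemw] add [gsin,fbomi] -> 8 lines: fbq uiyux gsin fbomi rfus bilv nyr asyxo
Final line count: 8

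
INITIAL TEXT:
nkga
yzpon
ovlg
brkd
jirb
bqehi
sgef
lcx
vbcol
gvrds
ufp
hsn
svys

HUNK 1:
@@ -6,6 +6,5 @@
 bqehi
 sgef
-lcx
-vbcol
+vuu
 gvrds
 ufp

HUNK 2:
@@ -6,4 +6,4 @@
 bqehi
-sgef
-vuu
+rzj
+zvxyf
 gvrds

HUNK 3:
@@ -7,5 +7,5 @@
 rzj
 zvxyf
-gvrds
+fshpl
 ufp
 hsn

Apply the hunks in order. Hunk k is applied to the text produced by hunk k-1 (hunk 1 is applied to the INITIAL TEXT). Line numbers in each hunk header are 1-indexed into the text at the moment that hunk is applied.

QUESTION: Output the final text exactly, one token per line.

Hunk 1: at line 6 remove [lcx,vbcol] add [vuu] -> 12 lines: nkga yzpon ovlg brkd jirb bqehi sgef vuu gvrds ufp hsn svys
Hunk 2: at line 6 remove [sgef,vuu] add [rzj,zvxyf] -> 12 lines: nkga yzpon ovlg brkd jirb bqehi rzj zvxyf gvrds ufp hsn svys
Hunk 3: at line 7 remove [gvrds] add [fshpl] -> 12 lines: nkga yzpon ovlg brkd jirb bqehi rzj zvxyf fshpl ufp hsn svys

Answer: nkga
yzpon
ovlg
brkd
jirb
bqehi
rzj
zvxyf
fshpl
ufp
hsn
svys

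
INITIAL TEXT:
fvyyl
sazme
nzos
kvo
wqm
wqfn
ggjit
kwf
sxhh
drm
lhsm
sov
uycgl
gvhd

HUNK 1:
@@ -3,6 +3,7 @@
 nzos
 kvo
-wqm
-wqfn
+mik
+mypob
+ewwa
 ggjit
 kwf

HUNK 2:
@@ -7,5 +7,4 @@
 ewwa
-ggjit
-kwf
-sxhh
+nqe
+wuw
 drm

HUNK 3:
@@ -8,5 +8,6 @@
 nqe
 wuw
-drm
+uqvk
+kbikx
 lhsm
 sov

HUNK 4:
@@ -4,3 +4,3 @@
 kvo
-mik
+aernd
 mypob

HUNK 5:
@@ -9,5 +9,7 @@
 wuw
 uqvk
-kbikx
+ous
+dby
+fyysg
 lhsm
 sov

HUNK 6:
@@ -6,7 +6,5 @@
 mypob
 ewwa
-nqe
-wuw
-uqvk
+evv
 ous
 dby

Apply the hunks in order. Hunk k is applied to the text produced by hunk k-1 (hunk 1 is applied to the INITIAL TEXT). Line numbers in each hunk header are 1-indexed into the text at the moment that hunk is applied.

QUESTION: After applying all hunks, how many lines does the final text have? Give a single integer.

Answer: 15

Derivation:
Hunk 1: at line 3 remove [wqm,wqfn] add [mik,mypob,ewwa] -> 15 lines: fvyyl sazme nzos kvo mik mypob ewwa ggjit kwf sxhh drm lhsm sov uycgl gvhd
Hunk 2: at line 7 remove [ggjit,kwf,sxhh] add [nqe,wuw] -> 14 lines: fvyyl sazme nzos kvo mik mypob ewwa nqe wuw drm lhsm sov uycgl gvhd
Hunk 3: at line 8 remove [drm] add [uqvk,kbikx] -> 15 lines: fvyyl sazme nzos kvo mik mypob ewwa nqe wuw uqvk kbikx lhsm sov uycgl gvhd
Hunk 4: at line 4 remove [mik] add [aernd] -> 15 lines: fvyyl sazme nzos kvo aernd mypob ewwa nqe wuw uqvk kbikx lhsm sov uycgl gvhd
Hunk 5: at line 9 remove [kbikx] add [ous,dby,fyysg] -> 17 lines: fvyyl sazme nzos kvo aernd mypob ewwa nqe wuw uqvk ous dby fyysg lhsm sov uycgl gvhd
Hunk 6: at line 6 remove [nqe,wuw,uqvk] add [evv] -> 15 lines: fvyyl sazme nzos kvo aernd mypob ewwa evv ous dby fyysg lhsm sov uycgl gvhd
Final line count: 15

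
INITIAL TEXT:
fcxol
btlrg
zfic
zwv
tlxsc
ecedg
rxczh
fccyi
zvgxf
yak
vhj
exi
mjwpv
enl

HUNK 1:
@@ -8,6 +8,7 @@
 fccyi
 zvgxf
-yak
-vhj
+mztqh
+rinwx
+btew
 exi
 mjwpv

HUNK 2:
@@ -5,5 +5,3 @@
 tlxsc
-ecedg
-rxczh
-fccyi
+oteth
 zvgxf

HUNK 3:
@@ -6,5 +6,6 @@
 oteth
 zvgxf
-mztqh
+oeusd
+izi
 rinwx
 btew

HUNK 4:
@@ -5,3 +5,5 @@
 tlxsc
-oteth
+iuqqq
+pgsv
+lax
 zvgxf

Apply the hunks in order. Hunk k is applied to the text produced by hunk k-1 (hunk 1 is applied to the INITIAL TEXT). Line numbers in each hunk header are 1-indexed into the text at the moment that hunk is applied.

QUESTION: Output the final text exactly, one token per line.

Hunk 1: at line 8 remove [yak,vhj] add [mztqh,rinwx,btew] -> 15 lines: fcxol btlrg zfic zwv tlxsc ecedg rxczh fccyi zvgxf mztqh rinwx btew exi mjwpv enl
Hunk 2: at line 5 remove [ecedg,rxczh,fccyi] add [oteth] -> 13 lines: fcxol btlrg zfic zwv tlxsc oteth zvgxf mztqh rinwx btew exi mjwpv enl
Hunk 3: at line 6 remove [mztqh] add [oeusd,izi] -> 14 lines: fcxol btlrg zfic zwv tlxsc oteth zvgxf oeusd izi rinwx btew exi mjwpv enl
Hunk 4: at line 5 remove [oteth] add [iuqqq,pgsv,lax] -> 16 lines: fcxol btlrg zfic zwv tlxsc iuqqq pgsv lax zvgxf oeusd izi rinwx btew exi mjwpv enl

Answer: fcxol
btlrg
zfic
zwv
tlxsc
iuqqq
pgsv
lax
zvgxf
oeusd
izi
rinwx
btew
exi
mjwpv
enl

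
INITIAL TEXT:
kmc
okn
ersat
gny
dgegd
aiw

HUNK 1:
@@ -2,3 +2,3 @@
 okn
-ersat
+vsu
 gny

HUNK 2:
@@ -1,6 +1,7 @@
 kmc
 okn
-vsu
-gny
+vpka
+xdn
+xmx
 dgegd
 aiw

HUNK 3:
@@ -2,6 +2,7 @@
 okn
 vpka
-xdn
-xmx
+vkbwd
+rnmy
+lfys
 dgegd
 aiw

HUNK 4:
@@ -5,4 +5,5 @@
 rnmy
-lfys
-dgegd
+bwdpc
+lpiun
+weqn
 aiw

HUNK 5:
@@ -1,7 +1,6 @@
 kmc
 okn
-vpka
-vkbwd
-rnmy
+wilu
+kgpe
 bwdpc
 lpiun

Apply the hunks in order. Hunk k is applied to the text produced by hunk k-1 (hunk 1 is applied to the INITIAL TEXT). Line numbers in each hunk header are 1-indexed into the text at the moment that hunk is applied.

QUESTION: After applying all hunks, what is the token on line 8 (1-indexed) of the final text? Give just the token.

Hunk 1: at line 2 remove [ersat] add [vsu] -> 6 lines: kmc okn vsu gny dgegd aiw
Hunk 2: at line 1 remove [vsu,gny] add [vpka,xdn,xmx] -> 7 lines: kmc okn vpka xdn xmx dgegd aiw
Hunk 3: at line 2 remove [xdn,xmx] add [vkbwd,rnmy,lfys] -> 8 lines: kmc okn vpka vkbwd rnmy lfys dgegd aiw
Hunk 4: at line 5 remove [lfys,dgegd] add [bwdpc,lpiun,weqn] -> 9 lines: kmc okn vpka vkbwd rnmy bwdpc lpiun weqn aiw
Hunk 5: at line 1 remove [vpka,vkbwd,rnmy] add [wilu,kgpe] -> 8 lines: kmc okn wilu kgpe bwdpc lpiun weqn aiw
Final line 8: aiw

Answer: aiw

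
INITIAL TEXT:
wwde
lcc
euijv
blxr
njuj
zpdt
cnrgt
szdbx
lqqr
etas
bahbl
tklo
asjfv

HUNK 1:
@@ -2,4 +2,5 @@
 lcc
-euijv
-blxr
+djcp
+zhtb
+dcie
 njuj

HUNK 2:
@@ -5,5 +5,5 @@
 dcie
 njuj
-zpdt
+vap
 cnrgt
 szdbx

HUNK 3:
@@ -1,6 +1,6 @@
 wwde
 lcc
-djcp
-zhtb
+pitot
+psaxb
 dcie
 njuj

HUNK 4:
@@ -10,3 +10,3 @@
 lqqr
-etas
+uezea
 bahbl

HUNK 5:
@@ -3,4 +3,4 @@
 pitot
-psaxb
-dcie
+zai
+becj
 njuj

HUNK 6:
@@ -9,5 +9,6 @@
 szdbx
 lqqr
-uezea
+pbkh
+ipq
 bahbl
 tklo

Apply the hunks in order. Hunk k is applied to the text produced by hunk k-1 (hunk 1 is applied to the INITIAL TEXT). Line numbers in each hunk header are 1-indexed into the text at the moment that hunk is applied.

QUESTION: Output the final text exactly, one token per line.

Hunk 1: at line 2 remove [euijv,blxr] add [djcp,zhtb,dcie] -> 14 lines: wwde lcc djcp zhtb dcie njuj zpdt cnrgt szdbx lqqr etas bahbl tklo asjfv
Hunk 2: at line 5 remove [zpdt] add [vap] -> 14 lines: wwde lcc djcp zhtb dcie njuj vap cnrgt szdbx lqqr etas bahbl tklo asjfv
Hunk 3: at line 1 remove [djcp,zhtb] add [pitot,psaxb] -> 14 lines: wwde lcc pitot psaxb dcie njuj vap cnrgt szdbx lqqr etas bahbl tklo asjfv
Hunk 4: at line 10 remove [etas] add [uezea] -> 14 lines: wwde lcc pitot psaxb dcie njuj vap cnrgt szdbx lqqr uezea bahbl tklo asjfv
Hunk 5: at line 3 remove [psaxb,dcie] add [zai,becj] -> 14 lines: wwde lcc pitot zai becj njuj vap cnrgt szdbx lqqr uezea bahbl tklo asjfv
Hunk 6: at line 9 remove [uezea] add [pbkh,ipq] -> 15 lines: wwde lcc pitot zai becj njuj vap cnrgt szdbx lqqr pbkh ipq bahbl tklo asjfv

Answer: wwde
lcc
pitot
zai
becj
njuj
vap
cnrgt
szdbx
lqqr
pbkh
ipq
bahbl
tklo
asjfv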